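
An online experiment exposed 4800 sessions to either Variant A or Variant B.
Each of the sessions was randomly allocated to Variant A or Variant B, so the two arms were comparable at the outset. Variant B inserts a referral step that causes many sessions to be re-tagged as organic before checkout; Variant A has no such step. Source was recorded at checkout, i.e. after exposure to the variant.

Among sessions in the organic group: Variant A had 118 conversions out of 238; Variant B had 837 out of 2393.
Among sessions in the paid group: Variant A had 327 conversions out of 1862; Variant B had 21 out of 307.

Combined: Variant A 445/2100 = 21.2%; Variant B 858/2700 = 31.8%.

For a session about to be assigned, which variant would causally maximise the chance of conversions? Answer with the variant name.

Traffic source is recorded after the variant and is itself shifted by it — it sits on the causal path from variant to outcome. Conditioning on a mediator would strip out part of the effect we want; the pooled comparison gives the total causal effect.
Pooled: Variant A 21.2% vs Variant B 31.8%; Variant B is higher overall.

Variant B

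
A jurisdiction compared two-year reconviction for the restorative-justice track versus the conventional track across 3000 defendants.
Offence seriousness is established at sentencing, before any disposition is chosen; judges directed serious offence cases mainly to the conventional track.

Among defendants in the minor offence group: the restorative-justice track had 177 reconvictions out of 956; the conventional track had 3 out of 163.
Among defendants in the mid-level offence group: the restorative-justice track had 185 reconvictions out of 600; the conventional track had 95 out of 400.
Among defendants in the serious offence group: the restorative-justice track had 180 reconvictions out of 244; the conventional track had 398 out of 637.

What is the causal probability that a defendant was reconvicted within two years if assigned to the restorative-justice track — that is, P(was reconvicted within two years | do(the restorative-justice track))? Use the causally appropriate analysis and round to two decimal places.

Within every offence seriousness level the conventional track has the lower rate, yet pooled the restorative-justice track does — Simpson's reversal.
Nothing the disposition does changes offence seriousness; the imbalance is an allocation artefact. With offence seriousness also predicting the outcome, the pooled figure is confounded, and the within-stratum comparison is the causal one.
Standardising the restorative-justice track to the population offence seriousness mix: 0.373·177/956 + 0.333·185/600 + 0.294·180/244 = 0.388.

0.39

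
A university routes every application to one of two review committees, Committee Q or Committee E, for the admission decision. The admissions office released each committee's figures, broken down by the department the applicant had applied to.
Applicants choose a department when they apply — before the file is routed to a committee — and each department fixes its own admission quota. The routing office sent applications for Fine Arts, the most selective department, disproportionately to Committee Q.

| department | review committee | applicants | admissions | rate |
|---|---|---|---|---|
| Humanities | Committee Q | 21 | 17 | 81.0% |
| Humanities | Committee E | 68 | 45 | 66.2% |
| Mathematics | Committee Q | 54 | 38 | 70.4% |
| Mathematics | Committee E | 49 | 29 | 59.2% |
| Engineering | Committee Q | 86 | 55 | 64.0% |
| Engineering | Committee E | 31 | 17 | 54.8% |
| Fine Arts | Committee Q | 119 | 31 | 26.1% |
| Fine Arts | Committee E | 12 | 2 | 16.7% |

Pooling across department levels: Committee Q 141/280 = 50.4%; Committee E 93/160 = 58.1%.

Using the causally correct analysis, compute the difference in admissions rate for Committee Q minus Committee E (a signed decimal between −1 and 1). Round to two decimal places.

Within every department level Committee Q has the higher rate, yet pooled Committee E does — Simpson's reversal.
Here department is a common cause — it drives both which review committee a case falls under and the outcome. The crude comparison mixes populations; the stratum-specific rates are the causally relevant ones.
Adjusting over the population distribution of department: 0.202·(0.810−0.662) + 0.234·(0.704−0.592) + 0.266·(0.640−0.548) + 0.298·(0.261−0.167) = +0.108.

+0.11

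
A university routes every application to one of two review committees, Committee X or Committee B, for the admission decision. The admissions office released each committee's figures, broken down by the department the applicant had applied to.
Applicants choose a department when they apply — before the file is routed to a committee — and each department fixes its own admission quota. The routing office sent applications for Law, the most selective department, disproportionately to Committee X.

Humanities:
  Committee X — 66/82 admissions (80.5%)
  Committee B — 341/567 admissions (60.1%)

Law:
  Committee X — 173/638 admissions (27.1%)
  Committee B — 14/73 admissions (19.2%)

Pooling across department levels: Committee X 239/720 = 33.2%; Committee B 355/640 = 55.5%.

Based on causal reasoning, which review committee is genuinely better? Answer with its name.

The department-specific comparison favours Committee X throughout, but the pooled figures favour Committee B. The question is whether to condition on department.
Nothing the review committee does changes department; the imbalance is an allocation artefact. With department also predicting the outcome, the pooled figure is confounded, and the within-stratum comparison is the causal one.
Within each level — Humanities: 80.5% vs 60.1%; Law: 27.1% vs 19.2% — Committee X is higher every time.

Committee X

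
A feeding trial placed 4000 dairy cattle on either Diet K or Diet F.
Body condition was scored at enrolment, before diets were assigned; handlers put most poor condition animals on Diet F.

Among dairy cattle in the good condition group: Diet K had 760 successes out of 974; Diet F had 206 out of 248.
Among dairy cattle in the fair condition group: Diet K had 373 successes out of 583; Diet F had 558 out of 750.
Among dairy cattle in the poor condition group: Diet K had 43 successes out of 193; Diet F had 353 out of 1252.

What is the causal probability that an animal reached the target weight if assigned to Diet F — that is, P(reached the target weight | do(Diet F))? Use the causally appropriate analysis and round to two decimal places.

The imbalance in starting body condition arose from how dairy cattle were allocated, not from anything the diet did; and starting body condition independently affects the outcome. The pooled gap is confounded — condition on starting body condition.
Standardising Diet F to the population starting body condition mix: 0.305·206/248 + 0.333·558/750 + 0.361·353/1252 = 0.604.

0.60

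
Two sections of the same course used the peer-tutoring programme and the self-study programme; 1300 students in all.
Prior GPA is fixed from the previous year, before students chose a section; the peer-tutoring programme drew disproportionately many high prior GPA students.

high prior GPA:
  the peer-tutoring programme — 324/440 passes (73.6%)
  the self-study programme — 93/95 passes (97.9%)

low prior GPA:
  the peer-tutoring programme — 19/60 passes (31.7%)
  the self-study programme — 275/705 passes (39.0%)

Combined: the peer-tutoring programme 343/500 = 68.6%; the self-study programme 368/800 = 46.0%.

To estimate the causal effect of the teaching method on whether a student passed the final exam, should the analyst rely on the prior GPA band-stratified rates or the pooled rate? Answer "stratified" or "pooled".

The stratified and pooled comparisons disagree (the self-study programme wins within each prior GPA band; the peer-tutoring programme wins overall), so the answer turns on the causal role of prior GPA band.
Here prior GPA band is a common cause — it drives both which teaching method a case falls under and the outcome. The crude comparison mixes populations; the stratum-specific rates are the causally relevant ones.
Within each level — high prior GPA: 73.6% vs 97.9%; low prior GPA: 31.7% vs 39.0% — the self-study programme is higher every time.

stratified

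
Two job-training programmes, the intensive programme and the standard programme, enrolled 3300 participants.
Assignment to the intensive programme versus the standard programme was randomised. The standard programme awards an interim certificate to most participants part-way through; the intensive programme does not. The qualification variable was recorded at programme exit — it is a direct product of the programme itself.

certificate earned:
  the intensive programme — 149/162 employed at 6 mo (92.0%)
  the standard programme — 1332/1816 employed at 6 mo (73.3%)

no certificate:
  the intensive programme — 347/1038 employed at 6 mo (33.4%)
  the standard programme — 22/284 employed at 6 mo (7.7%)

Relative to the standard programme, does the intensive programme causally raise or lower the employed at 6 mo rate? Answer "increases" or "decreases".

decreases

Qualification attained during the programme is downstream of the programme. One should not condition on a consequence of treatment, so the overall rates are the right comparison.
Pooled: the intensive programme 41.3% vs the standard programme 64.5%; the standard programme is higher overall.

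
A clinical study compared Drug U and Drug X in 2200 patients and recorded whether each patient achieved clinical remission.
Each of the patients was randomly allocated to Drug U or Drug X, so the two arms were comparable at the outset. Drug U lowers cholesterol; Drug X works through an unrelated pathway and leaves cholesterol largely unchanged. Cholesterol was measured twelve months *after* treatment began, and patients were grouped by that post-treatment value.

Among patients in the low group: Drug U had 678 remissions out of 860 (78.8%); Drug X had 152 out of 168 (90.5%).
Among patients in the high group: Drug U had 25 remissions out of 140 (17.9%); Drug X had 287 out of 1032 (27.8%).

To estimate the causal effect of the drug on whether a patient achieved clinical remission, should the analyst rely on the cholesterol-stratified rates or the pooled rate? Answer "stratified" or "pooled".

pooled

Cholesterol lies on the pathway drug → cholesterol → outcome, so adjusting for it blocks the indirect effect. For the total causal effect of drug, use the unadjusted pooled rates.
Pooled: Drug U 70.3% vs Drug X 36.6%; Drug U is higher overall.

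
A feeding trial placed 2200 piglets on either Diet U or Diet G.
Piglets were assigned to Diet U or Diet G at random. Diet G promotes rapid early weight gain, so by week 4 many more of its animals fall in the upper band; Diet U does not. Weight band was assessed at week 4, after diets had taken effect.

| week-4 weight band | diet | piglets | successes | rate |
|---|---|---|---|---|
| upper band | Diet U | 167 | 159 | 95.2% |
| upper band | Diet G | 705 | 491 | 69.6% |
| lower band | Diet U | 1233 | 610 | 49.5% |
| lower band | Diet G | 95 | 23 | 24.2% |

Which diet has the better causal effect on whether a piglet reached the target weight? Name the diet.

Week-4 weight band is downstream of the diet. One should not condition on a consequence of treatment, so the overall rates are the right comparison.
Pooled: Diet U 54.9% vs Diet G 64.2%; Diet G is higher overall.

Diet G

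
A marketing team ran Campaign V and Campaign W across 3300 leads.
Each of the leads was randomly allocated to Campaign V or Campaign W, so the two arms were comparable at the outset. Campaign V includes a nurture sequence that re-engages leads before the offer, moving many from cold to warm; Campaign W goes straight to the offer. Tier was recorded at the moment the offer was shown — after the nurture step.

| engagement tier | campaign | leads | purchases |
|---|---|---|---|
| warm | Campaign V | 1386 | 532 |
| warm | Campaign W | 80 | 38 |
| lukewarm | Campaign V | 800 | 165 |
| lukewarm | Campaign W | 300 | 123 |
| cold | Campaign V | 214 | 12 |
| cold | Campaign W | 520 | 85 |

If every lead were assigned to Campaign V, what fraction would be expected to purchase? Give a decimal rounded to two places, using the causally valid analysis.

The distribution of engagement tier is itself part of what the campaign does — it is an intermediate outcome. Holding it fixed would remove that part of the effect; the total effect is the pooled difference.
So P(outcome | do(Campaign V)) is just the pooled rate for Campaign V: 709/2400 = 0.295.

0.30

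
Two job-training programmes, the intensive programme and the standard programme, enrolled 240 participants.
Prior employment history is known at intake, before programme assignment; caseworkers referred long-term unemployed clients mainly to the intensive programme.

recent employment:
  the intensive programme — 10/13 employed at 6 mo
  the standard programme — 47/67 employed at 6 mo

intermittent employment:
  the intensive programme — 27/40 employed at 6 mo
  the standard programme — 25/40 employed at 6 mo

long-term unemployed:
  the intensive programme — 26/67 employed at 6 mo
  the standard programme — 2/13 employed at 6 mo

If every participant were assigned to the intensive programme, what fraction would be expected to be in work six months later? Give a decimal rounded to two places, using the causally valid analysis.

Since prior employment history is a pre-existing factor (not a product of the programme) and it affects the outcome on its own, it is a confounder. The stratified rates, not the pooled rate, identify the causal effect.
Standardising the intensive programme to the population prior employment history mix: 0.333·10/13 + 0.333·27/40 + 0.333·26/67 = 0.611.

0.61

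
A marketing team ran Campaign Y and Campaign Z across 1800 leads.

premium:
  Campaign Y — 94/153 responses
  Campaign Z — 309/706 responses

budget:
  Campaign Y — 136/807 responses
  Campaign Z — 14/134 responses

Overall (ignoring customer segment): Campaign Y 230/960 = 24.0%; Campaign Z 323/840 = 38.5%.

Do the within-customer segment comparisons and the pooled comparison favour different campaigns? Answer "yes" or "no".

yes

Within each customer segment level (premium 61.4% vs 43.8%; budget 16.9% vs 10.4%), Campaign Y has the higher rate every time. Pooled: 24.0% vs 38.5% — Campaign Z has the higher rate overall. The two comparisons disagree.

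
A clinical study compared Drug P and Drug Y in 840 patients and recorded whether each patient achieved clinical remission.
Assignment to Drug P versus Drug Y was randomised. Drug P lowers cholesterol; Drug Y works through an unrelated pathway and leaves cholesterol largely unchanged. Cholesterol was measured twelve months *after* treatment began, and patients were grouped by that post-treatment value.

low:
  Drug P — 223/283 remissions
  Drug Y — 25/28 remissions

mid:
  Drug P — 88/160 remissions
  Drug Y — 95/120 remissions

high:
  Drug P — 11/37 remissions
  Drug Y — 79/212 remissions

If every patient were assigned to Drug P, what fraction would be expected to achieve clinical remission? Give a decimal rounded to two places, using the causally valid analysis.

The cholesterol-specific comparison favours Drug Y throughout, but the pooled figures favour Drug P. The question is whether to condition on cholesterol.
The distribution of cholesterol is itself part of what the drug does — it is an intermediate outcome. Holding it fixed would remove that part of the effect; the total effect is the pooled difference.
So P(outcome | do(Drug P)) is just the pooled rate for Drug P: 322/480 = 0.671.

0.67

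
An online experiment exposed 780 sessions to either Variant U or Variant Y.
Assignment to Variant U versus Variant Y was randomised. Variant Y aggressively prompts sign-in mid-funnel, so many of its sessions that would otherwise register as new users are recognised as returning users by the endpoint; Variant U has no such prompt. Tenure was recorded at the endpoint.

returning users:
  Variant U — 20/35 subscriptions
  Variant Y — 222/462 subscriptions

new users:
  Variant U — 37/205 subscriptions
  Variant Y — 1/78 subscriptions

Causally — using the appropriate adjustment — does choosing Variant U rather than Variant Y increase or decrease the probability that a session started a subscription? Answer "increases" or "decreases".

The stratified and pooled comparisons disagree (Variant U wins within each user tenure; Variant Y wins overall), so the answer turns on the causal role of user tenure.
User tenure lies on the pathway variant → user tenure → outcome, so adjusting for it blocks the indirect effect. For the total causal effect of variant, use the unadjusted pooled rates.
Pooled: Variant U 23.8% vs Variant Y 41.3%; Variant Y is higher overall.

decreases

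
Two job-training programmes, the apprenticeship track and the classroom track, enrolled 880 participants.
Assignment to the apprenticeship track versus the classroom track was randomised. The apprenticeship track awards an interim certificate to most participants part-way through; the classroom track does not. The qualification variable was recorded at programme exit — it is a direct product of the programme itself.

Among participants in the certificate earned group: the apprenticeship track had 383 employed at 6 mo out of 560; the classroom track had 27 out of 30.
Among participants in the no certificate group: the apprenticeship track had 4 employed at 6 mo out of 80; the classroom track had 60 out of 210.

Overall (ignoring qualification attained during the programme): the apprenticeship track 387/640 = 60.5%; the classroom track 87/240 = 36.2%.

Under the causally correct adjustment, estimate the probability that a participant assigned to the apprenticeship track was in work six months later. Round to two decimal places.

The stratified and pooled comparisons disagree (the classroom track wins within each qualification attained during the programme; the apprenticeship track wins overall), so the answer turns on the causal role of qualification attained during the programme.
Qualification attained during the programme lies on the pathway programme → qualification attained during the programme → outcome, so adjusting for it blocks the indirect effect. For the total causal effect of programme, use the unadjusted pooled rates.
So P(outcome | do(the apprenticeship track)) is just the pooled rate for the apprenticeship track: 387/640 = 0.605.

0.60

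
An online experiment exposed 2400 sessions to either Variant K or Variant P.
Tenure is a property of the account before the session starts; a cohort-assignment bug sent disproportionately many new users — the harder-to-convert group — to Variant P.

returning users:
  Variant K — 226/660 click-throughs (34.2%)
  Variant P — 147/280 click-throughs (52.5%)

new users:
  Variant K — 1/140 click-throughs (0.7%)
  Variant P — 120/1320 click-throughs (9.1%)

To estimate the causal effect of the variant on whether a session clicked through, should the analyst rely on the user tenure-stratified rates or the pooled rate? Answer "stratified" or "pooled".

stratified

User tenure is set before the variant has any effect — it is not caused by the variant — and it independently drives the outcome. That makes it a confounder, so the causal comparison is within user tenure levels.
Within each level — returning users: 34.2% vs 52.5%; new users: 0.7% vs 9.1% — Variant P is higher every time.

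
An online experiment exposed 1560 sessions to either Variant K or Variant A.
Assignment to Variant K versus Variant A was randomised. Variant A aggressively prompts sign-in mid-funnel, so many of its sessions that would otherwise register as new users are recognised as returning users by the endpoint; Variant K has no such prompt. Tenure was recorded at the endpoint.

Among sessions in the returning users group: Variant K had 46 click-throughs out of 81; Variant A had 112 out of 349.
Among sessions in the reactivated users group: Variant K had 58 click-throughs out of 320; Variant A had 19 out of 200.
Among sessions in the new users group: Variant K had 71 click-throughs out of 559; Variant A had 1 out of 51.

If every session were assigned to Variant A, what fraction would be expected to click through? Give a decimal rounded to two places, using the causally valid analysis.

0.22

User tenure is downstream of the variant. One should not condition on a consequence of treatment, so the overall rates are the right comparison.
So P(outcome | do(Variant A)) is just the pooled rate for Variant A: 132/600 = 0.220.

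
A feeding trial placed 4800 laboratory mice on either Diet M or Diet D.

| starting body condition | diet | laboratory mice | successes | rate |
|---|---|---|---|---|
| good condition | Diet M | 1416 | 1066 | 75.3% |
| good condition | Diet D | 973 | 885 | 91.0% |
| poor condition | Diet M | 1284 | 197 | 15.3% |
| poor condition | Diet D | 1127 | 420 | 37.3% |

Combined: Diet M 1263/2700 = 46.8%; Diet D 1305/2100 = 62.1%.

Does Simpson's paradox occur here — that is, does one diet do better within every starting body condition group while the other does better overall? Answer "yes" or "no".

Within each starting body condition level (good condition 75.3% vs 91.0%; poor condition 15.3% vs 37.3%), Diet D has the higher rate every time. Pooled: 46.8% vs 62.1% — Diet D has the higher rate overall. They agree.

no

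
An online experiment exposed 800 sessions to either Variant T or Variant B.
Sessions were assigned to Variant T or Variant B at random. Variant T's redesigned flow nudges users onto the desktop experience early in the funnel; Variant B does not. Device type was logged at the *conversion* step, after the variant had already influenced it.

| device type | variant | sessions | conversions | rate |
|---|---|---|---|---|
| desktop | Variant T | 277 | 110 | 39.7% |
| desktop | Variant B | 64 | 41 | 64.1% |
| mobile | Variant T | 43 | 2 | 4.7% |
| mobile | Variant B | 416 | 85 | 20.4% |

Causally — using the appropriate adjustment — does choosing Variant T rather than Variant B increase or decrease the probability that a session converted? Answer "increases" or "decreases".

increases

Variant B is higher inside every device type stratum but Variant T is higher in aggregate. Whether to stratify depends on how device type relates to the variant.
Device type lies on the pathway variant → device type → outcome, so adjusting for it blocks the indirect effect. For the total causal effect of variant, use the unadjusted pooled rates.
Pooled: Variant T 35.0% vs Variant B 26.2%; Variant T is higher overall.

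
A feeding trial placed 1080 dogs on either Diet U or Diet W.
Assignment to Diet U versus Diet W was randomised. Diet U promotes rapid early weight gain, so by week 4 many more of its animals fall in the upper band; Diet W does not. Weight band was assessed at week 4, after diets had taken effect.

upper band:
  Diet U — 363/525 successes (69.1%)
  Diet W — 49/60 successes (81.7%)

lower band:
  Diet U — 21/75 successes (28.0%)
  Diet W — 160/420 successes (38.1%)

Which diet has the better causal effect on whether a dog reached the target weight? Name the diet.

Diet U

The distribution of week-4 weight band is itself part of what the diet does — it is an intermediate outcome. Holding it fixed would remove that part of the effect; the total effect is the pooled difference.
Pooled: Diet U 64.0% vs Diet W 43.5%; Diet U is higher overall.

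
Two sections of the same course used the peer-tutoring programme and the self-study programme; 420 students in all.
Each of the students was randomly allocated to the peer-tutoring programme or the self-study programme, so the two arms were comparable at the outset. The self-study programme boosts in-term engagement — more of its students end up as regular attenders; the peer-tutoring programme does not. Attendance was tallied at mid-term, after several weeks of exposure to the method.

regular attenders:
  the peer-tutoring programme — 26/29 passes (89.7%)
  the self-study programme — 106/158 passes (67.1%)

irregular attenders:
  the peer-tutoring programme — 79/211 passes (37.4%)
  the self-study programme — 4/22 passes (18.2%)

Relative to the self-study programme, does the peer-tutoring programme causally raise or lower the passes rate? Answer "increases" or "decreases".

Mid-term attendance lies on the pathway teaching method → mid-term attendance → outcome, so adjusting for it blocks the indirect effect. For the total causal effect of teaching method, use the unadjusted pooled rates.
Pooled: the peer-tutoring programme 43.8% vs the self-study programme 61.1%; the self-study programme is higher overall.

decreases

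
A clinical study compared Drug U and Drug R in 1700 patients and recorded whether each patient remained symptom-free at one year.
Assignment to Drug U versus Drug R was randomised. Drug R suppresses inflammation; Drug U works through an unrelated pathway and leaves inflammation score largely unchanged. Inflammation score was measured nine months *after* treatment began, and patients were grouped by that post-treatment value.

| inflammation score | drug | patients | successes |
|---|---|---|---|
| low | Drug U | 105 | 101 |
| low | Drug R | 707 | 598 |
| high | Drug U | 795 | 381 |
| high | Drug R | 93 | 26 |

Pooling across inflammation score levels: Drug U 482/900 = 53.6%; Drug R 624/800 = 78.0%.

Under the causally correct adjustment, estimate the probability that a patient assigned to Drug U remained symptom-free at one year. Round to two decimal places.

Within every inflammation score level Drug U has the higher rate, yet pooled Drug R does — Simpson's reversal.
Because the drug influences inflammation score, inflammation score is a post-treatment mediator, not a confounder. Stratifying on it would bias the estimate; the causal effect is the crude pooled difference.
So P(outcome | do(Drug U)) is just the pooled rate for Drug U: 482/900 = 0.536.

0.54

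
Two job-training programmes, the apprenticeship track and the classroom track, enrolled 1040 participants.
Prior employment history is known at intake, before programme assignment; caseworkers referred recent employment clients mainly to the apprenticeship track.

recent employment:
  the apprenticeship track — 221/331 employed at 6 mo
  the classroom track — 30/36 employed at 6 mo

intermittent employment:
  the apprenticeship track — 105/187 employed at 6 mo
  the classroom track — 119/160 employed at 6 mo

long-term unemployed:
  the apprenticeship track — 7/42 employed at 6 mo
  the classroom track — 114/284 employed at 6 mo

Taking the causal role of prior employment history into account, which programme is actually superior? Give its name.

the classroom track is higher inside every prior employment history stratum but the apprenticeship track is higher in aggregate. Whether to stratify depends on how prior employment history relates to the programme.
The imbalance in prior employment history arose from how participants were allocated, not from anything the programme did; and prior employment history independently affects the outcome. The pooled gap is confounded — condition on prior employment history.
Within each level — recent employment: 66.8% vs 83.3%; intermittent employment: 56.1% vs 74.4%; long-term unemployed: 16.7% vs 40.1% — the classroom track is higher every time.

the classroom track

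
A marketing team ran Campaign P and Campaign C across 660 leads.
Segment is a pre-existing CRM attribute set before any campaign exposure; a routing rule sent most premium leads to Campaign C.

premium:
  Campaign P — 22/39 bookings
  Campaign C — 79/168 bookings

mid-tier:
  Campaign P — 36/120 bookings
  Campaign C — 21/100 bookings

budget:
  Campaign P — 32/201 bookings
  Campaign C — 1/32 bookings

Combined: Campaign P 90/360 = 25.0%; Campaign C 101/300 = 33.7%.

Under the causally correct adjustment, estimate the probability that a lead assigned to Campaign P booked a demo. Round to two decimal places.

0.33

Campaign P is higher inside every customer segment stratum but Campaign C is higher in aggregate. Whether to stratify depends on how customer segment relates to the campaign.
Since customer segment is a pre-existing factor (not a product of the campaign) and it affects the outcome on its own, it is a confounder. The stratified rates, not the pooled rate, identify the causal effect.
Standardising Campaign P to the population customer segment mix: 0.314·22/39 + 0.333·36/120 + 0.353·32/201 = 0.333.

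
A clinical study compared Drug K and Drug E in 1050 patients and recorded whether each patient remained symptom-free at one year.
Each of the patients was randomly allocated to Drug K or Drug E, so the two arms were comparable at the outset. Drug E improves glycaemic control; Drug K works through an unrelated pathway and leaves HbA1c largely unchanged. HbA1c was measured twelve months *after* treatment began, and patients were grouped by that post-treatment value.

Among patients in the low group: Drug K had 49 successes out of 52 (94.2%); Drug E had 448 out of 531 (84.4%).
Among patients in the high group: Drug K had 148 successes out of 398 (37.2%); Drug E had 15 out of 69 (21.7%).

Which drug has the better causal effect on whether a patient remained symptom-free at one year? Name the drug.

Drug E

HbA1c is recorded after the drug and is itself shifted by it — it sits on the causal path from drug to outcome. Conditioning on a mediator would strip out part of the effect we want; the pooled comparison gives the total causal effect.
Pooled: Drug K 43.8% vs Drug E 77.2%; Drug E is higher overall.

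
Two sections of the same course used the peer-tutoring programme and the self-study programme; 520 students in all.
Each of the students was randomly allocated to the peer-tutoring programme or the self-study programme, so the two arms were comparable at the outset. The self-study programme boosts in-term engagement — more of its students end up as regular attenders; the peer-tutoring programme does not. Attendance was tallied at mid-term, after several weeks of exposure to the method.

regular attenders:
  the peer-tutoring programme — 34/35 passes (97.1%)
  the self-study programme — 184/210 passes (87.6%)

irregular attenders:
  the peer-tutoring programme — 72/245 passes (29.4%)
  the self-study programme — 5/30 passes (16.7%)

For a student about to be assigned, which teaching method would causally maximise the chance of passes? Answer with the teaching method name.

Mid-term attendance here is a post-treatment variable shaped by the teaching method; conditioning on it would introduce bias rather than remove it. The overall comparison is the causal one.
Pooled: the peer-tutoring programme 37.9% vs the self-study programme 78.8%; the self-study programme is higher overall.

the self-study programme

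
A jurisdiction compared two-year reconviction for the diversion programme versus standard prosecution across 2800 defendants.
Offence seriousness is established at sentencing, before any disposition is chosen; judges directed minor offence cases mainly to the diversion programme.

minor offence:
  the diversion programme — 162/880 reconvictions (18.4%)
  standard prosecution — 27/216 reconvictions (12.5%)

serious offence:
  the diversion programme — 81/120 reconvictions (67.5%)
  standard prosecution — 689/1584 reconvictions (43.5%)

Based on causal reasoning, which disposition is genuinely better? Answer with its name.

standard prosecution

The imbalance in offence seriousness arose from how defendants were allocated, not from anything the disposition did; and offence seriousness independently affects the outcome. The pooled gap is confounded — condition on offence seriousness.
Within each level — minor offence: 18.4% vs 12.5%; serious offence: 67.5% vs 43.5% — standard prosecution is lower every time.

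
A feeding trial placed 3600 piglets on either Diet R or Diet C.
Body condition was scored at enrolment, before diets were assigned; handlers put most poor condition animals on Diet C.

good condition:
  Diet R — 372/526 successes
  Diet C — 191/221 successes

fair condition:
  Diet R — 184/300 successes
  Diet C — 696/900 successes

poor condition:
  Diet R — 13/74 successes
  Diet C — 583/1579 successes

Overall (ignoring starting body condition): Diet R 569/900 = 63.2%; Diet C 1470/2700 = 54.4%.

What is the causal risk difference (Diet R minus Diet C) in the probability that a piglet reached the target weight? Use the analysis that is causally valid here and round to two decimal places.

The stratified and pooled comparisons disagree (Diet C wins within each starting body condition; Diet R wins overall), so the answer turns on the causal role of starting body condition.
Since starting body condition is a pre-existing factor (not a product of the diet) and it affects the outcome on its own, it is a confounder. The stratified rates, not the pooled rate, identify the causal effect.
Adjusting over the population distribution of starting body condition: 0.207·(0.707−0.864) + 0.333·(0.613−0.773) + 0.459·(0.176−0.369) = -0.175.

-0.17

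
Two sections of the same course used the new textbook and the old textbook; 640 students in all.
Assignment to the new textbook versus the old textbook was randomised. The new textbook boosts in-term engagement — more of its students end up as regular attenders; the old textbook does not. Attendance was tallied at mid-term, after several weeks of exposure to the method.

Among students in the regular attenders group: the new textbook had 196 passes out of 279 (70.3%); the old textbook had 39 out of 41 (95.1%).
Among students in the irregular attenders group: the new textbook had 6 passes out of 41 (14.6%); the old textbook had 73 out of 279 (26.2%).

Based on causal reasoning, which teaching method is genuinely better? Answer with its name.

the new textbook

Stratifying would compare teaching methods among students the teaching methods themselves sorted into mid-term attendance groups — a form of selection on an intermediate. The unconditioned pooled rates give the total causal effect.
Pooled: the new textbook 63.1% vs the old textbook 35.0%; the new textbook is higher overall.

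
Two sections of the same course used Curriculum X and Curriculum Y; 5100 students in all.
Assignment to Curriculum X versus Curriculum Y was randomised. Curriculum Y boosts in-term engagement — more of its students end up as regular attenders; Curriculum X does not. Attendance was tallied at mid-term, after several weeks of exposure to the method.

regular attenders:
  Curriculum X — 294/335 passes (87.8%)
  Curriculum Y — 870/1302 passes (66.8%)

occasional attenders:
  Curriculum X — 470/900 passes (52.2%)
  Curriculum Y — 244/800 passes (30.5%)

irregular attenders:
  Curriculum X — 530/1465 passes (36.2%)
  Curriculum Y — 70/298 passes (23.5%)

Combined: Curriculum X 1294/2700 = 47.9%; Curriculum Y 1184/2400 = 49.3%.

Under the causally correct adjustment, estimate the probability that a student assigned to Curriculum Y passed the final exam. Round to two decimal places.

The mid-term attendance-specific comparison favours Curriculum X throughout, but the pooled figures favour Curriculum Y. The question is whether to condition on mid-term attendance.
Stratifying would compare teaching methods among students the teaching methods themselves sorted into mid-term attendance groups — a form of selection on an intermediate. The unconditioned pooled rates give the total causal effect.
So P(outcome | do(Curriculum Y)) is just the pooled rate for Curriculum Y: 1184/2400 = 0.493.

0.49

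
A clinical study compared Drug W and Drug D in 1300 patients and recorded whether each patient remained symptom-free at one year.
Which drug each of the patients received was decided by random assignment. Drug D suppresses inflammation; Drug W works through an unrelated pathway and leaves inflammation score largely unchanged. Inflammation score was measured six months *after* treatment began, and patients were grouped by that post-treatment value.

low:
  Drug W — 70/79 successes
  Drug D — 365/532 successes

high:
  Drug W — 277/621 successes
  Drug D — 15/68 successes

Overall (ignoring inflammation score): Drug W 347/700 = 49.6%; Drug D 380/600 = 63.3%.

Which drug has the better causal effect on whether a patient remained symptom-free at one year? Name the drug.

Drug D

Within every inflammation score level Drug W has the higher rate, yet pooled Drug D does — Simpson's reversal.
Because the drug influences inflammation score, inflammation score is a post-treatment mediator, not a confounder. Stratifying on it would bias the estimate; the causal effect is the crude pooled difference.
Pooled: Drug W 49.6% vs Drug D 63.3%; Drug D is higher overall.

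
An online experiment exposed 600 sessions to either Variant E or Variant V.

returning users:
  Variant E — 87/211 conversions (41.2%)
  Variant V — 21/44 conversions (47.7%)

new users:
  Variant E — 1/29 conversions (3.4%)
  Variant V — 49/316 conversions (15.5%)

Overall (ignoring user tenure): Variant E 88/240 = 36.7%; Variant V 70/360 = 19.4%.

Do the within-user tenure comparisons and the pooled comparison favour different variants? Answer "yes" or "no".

Within each user tenure level (returning users 41.2% vs 47.7%; new users 3.4% vs 15.5%), Variant V has the higher rate every time. Pooled: 36.7% vs 19.4% — Variant E has the higher rate overall. The two comparisons disagree.

yes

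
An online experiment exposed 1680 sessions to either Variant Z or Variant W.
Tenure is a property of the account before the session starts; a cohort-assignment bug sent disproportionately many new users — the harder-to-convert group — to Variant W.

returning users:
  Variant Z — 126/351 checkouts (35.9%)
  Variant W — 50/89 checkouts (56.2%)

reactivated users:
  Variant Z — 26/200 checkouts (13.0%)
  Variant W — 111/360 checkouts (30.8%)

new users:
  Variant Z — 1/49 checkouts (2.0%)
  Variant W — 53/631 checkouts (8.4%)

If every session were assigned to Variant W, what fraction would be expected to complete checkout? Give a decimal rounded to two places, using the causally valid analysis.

0.28

Here user tenure is a common cause — it drives both which variant a case falls under and the outcome. The crude comparison mixes populations; the stratum-specific rates are the causally relevant ones.
Standardising Variant W to the population user tenure mix: 0.262·50/89 + 0.333·111/360 + 0.405·53/631 = 0.284.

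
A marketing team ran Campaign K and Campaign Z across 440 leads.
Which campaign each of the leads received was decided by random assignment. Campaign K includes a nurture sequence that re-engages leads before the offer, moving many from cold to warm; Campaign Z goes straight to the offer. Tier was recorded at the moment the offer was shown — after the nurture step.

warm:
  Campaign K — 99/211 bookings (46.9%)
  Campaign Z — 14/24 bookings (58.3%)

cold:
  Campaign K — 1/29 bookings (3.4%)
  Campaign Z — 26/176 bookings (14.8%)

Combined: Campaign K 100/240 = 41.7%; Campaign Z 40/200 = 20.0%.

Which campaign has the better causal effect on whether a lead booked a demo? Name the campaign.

Campaign Z is higher inside every engagement tier stratum but Campaign K is higher in aggregate. Whether to stratify depends on how engagement tier relates to the campaign.
Engagement tier here is a post-treatment variable shaped by the campaign; conditioning on it would introduce bias rather than remove it. The overall comparison is the causal one.
Pooled: Campaign K 41.7% vs Campaign Z 20.0%; Campaign K is higher overall.

Campaign K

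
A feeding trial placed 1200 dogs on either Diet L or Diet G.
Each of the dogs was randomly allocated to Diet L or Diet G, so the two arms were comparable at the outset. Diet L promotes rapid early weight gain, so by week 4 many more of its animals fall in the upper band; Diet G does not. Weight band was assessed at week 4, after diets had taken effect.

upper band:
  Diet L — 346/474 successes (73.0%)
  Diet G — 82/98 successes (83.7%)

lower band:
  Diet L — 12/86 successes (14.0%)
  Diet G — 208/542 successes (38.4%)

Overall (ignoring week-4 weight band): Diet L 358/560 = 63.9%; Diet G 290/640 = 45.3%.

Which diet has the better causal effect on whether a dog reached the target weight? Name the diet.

Diet L

Week-4 weight band is recorded after the diet and is itself shifted by it — it sits on the causal path from diet to outcome. Conditioning on a mediator would strip out part of the effect we want; the pooled comparison gives the total causal effect.
Pooled: Diet L 63.9% vs Diet G 45.3%; Diet L is higher overall.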